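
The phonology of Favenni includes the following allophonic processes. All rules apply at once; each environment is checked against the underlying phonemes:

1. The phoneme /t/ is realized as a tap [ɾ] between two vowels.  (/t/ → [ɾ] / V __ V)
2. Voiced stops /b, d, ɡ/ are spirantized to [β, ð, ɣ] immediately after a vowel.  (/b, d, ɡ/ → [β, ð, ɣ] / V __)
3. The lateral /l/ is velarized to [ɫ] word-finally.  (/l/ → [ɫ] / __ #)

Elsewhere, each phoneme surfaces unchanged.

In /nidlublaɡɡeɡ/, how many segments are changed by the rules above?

4

Segments that undergo a rule: /d/ → [ð] (rule 2); /b/ → [β] (rule 2); /ɡ/ → [ɣ] (rule 2); /ɡ/ → [ɣ] (rule 2).
All other segments surface unchanged.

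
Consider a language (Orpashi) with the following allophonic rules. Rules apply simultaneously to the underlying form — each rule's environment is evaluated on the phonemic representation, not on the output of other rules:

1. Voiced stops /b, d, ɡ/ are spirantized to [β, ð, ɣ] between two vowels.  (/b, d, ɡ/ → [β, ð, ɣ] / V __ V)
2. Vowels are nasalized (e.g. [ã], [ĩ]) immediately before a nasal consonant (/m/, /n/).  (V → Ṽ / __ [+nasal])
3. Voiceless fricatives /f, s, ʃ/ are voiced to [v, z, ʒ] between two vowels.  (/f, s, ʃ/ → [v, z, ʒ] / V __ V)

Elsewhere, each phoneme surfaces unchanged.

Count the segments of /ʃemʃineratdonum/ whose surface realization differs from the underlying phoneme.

Segments that undergo a rule: /e/ → [ẽ] (rule 2); /i/ → [ĩ] (rule 2); /o/ → [õ] (rule 2); /u/ → [ũ] (rule 2).
All other segments surface unchanged.

4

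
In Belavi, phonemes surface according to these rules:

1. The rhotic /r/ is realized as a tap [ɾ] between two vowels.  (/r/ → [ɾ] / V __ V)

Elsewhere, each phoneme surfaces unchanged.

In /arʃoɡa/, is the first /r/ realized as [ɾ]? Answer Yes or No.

/r/ (between /a/ and /ʃ/): rule 1 targets it, but not between two vowels → unchanged [r].
The actual realization is [r], not [ɾ].

No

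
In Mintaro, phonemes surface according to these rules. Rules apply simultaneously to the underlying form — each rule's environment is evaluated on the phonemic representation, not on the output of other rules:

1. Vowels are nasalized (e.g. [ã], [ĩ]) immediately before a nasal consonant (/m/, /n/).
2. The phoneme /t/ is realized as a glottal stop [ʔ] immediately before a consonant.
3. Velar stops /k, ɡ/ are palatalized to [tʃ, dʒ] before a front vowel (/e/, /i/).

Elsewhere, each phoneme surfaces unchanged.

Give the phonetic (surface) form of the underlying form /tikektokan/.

/t/ — word-initial; rule 2 does not apply here → [t].
/i/ (between /t/ and /k/) is in the target of rule 1 but the environment (before a nasal consonant) is not met → [i].
/k/ meets the environment for rule 3 (before a front vowel) → [tʃ].
/e/ (between /k/ and /k/) fails the environment for rule 1, so it stays [e].
/k/ (between /e/ and /t/) is in the target of rule 3 but the environment (before a front vowel) is not met → [k].
/t/ — between /k/ and /o/; rule 2 does not apply here → [t].
/o/ — between /t/ and /k/; rule 1 does not apply here → [o].
/k/ (between /o/ and /a/): rule 3 targets it, but not before a front vowel → unchanged [k].
/a/ (between /k/ and /n/) occurs before a nasal consonant → [ã] by rule 1.
/n/ (word-final): no rule targets it → [n].

[titʃektokãn]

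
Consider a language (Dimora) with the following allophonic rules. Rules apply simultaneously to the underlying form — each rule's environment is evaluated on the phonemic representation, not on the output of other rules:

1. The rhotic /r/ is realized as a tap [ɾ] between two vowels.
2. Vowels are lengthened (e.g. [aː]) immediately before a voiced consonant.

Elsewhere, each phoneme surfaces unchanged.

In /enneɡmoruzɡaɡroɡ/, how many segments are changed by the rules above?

Segments that undergo a rule: /e/ → [eː] (rule 2); /e/ → [eː] (rule 2); /o/ → [oː] (rule 2); /r/ → [ɾ] (rule 1); /u/ → [uː] (rule 2); /a/ → [aː] (rule 2); /o/ → [oː] (rule 2).
All other segments surface unchanged.

7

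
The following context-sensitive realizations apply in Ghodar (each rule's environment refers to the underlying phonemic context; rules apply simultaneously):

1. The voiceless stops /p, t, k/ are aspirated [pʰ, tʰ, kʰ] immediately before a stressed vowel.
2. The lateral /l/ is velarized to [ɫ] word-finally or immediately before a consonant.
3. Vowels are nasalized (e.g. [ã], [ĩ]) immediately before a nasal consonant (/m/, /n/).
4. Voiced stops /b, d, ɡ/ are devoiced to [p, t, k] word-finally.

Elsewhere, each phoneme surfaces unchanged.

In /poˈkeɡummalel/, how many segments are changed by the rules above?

3

Segments that undergo a rule: /k/ → [kʰ] (rule 1); /u/ → [ũ] (rule 3); /l/ → [ɫ] (rule 2).
All other segments surface unchanged.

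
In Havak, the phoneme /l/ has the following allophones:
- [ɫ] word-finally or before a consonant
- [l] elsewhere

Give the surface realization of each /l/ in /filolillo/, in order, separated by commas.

[l], [l], [ɫ], [l]

Occurrence 1 (position 3): no conditioning environment matches → elsewhere allophone [l].
Occurrence 2 (position 5): no conditioning environment matches → elsewhere allophone [l].
Occurrence 3 (position 7): word-finally or before a consonant → [ɫ].
Occurrence 4 (position 8): no conditioning environment matches → elsewhere allophone [l].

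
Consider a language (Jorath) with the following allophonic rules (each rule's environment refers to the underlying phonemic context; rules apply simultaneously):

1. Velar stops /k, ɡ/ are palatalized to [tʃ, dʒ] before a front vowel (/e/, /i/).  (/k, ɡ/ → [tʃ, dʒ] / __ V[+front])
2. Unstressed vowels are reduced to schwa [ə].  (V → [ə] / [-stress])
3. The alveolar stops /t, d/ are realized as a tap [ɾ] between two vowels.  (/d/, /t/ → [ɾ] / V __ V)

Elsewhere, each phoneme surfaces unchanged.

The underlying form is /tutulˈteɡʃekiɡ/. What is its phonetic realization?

/t/ — word-initial; rule 3 does not apply here → [t].
/u/ — between /t/ and /t/, in an unstressed syllable — surfaces as [ə] (rule 2).
Rule 3 applies to /t/ (between /u/ and /u/: between two vowels) → [ɾ].
/u/ (between /t/ and /l/): in an unstressed syllable, so rule 2 applies → [ə].
/l/ stays [l].
/t/ — between /l/ and /e/; rule 3 does not apply here → [t].
/e/ — between /t/ and /ɡ/; rule 2 does not apply here → [e].
/ɡ/ — between /e/ and /ʃ/; rule 1 does not apply here → [ɡ].
/ʃ/ (between /ɡ/ and /e/) is unaffected → [ʃ].
/e/ — between /ʃ/ and /k/, in an unstressed syllable — surfaces as [ə] (rule 2).
Rule 1 applies to /k/ (between /e/ and /i/: before a front vowel) → [tʃ].
/i/ — between /k/ and /ɡ/, in an unstressed syllable — surfaces as [ə] (rule 2).
/ɡ/ (word-final) is in the target of rule 1 but the environment (before a front vowel) is not met → [ɡ].

[təɾəlˈteɡʃətʃəɡ]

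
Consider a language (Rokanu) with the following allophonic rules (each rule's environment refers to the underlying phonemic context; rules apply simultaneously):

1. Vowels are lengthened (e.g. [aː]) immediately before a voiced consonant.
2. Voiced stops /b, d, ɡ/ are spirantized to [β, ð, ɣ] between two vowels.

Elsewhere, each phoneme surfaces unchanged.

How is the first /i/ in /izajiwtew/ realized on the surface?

/i/ (word-initial): before a voiced consonant, so rule 1 applies → [iː].

[iː]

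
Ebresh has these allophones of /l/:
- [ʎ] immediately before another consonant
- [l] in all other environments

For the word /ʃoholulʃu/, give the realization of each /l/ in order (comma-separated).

Occurrence 1 (position 5): no conditioning environment matches → elsewhere allophone [l].
Occurrence 2 (position 7): immediately before another consonant → [ʎ].

[l], [ʎ]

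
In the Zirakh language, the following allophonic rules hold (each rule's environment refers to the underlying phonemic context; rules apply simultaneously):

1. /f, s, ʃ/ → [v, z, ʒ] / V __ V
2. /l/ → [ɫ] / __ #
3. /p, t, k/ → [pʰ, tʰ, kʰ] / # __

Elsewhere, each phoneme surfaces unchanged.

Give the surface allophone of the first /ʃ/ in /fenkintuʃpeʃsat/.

[ʃ]

/ʃ/ — between /u/ and /p/; rule 1 does not apply here → [ʃ].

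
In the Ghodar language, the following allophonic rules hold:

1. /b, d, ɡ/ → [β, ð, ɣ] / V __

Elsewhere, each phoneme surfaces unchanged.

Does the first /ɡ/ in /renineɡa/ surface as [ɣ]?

/ɡ/ — between /e/ and /a/, immediately after a vowel — surfaces as [ɣ] (rule 1).
The actual realization is [ɣ], which matches [ɣ].

Yes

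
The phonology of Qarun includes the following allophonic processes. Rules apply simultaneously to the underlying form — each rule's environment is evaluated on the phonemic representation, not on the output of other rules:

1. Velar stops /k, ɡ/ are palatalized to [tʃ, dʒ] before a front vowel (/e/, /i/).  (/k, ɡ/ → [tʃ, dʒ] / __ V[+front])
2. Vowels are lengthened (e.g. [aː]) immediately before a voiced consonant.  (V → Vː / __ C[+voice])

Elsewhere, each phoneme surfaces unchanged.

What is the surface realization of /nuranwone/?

/n/ (word-initial): no rule targets it → [n].
/u/ — between /n/ and /r/, before a voiced consonant — surfaces as [uː] (rule 2).
/r/ — not in any rule's target class → [r].
Rule 2 applies to /a/ (between /r/ and /n/: before a voiced consonant) → [aː].
/n/ — not in any rule's target class → [n].
/w/ (between /n/ and /o/) is unaffected → [w].
/o/ — between /w/ and /n/, before a voiced consonant — surfaces as [oː] (rule 2).
/n/ (between /o/ and /e/) is unaffected → [n].
/e/ — word-final; rule 2 does not apply here → [e].

[nuːraːnwoːne]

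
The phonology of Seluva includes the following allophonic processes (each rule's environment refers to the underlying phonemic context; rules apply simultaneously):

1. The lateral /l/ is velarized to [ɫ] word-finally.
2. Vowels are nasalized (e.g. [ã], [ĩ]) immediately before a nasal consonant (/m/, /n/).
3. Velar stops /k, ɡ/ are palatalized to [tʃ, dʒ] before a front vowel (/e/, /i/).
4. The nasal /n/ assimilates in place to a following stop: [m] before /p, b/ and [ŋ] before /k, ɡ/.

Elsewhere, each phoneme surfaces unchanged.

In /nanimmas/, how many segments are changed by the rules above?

2

Segments that undergo a rule: /a/ → [ã] (rule 2); /i/ → [ĩ] (rule 2).
All other segments surface unchanged.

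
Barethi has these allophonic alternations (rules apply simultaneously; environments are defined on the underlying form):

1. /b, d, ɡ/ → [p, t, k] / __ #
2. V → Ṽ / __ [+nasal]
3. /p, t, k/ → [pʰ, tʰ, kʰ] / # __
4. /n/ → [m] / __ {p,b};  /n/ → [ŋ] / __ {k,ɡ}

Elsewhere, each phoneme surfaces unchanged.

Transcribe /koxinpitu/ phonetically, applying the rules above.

[kʰoxĩmpitu]

/k/ — word-initial, word-initially — surfaces as [kʰ] (rule 3).
/o/ (between /k/ and /x/): rule 2 targets it, but not before a nasal consonant → unchanged [o].
/x/ stays [x].
Rule 2 applies to /i/ (between /x/ and /n/: before a nasal consonant) → [ĩ].
/n/ (between /i/ and /p/): before a labial or velar stop, so rule 4 applies → [m].
/p/ (between /n/ and /i/): rule 3 targets it, but not word-initially → unchanged [p].
/i/ — between /p/ and /t/; rule 2 does not apply here → [i].
/t/ — between /i/ and /u/; rule 3 does not apply here → [t].
/u/ (word-final) is in the target of rule 2 but the environment (before a nasal consonant) is not met → [u].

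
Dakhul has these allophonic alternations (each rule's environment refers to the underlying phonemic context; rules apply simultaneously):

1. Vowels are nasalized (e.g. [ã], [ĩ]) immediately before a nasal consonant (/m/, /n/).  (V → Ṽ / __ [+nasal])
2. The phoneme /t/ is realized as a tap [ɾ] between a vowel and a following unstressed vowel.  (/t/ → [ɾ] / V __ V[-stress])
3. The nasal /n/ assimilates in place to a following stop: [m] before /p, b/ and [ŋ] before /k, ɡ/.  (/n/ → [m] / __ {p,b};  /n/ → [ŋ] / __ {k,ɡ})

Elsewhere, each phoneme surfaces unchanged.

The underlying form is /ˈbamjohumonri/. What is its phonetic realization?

Rule 1 applies to /a/ (between /b/ and /m/: before a nasal consonant) → [ã].
/o/ — between /j/ and /h/; rule 1 does not apply here → [o].
/u/ (between /h/ and /m/): before a nasal consonant, so rule 1 applies → [ũ].
/o/ meets the environment for rule 1 (before a nasal consonant) → [õ].
/n/ (between /o/ and /r/) fails the environment for rule 3, so it stays [n].
/i/ (word-final) is in the target of rule 1 but the environment (before a nasal consonant) is not met → [i].

[ˈbãmjohũmõnri]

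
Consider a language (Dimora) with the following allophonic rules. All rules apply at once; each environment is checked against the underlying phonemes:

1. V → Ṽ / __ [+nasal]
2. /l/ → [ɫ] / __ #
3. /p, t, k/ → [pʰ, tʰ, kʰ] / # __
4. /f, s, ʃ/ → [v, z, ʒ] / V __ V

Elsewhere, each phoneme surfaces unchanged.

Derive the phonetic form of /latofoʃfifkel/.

/l/ (word-initial): rule 2 targets it, but not word-finally → unchanged [l].
/a/ — between /l/ and /t/; rule 1 does not apply here → [a].
/t/ — between /a/ and /o/; rule 3 does not apply here → [t].
/o/ (between /t/ and /f/) is in the target of rule 1 but the environment (before a nasal consonant) is not met → [o].
/f/ — between /o/ and /o/, between two vowels — surfaces as [v] (rule 4).
/o/ (between /f/ and /ʃ/) is in the target of rule 1 but the environment (before a nasal consonant) is not met → [o].
/ʃ/ (between /o/ and /f/) fails the environment for rule 4, so it stays [ʃ].
/f/ — between /ʃ/ and /i/; rule 4 does not apply here → [f].
/i/ — between /f/ and /f/; rule 1 does not apply here → [i].
/f/ (between /i/ and /k/) is in the target of rule 4 but the environment (between two vowels) is not met → [f].
/k/ (between /f/ and /e/) fails the environment for rule 3, so it stays [k].
/e/ (between /k/ and /l/) is in the target of rule 1 but the environment (before a nasal consonant) is not met → [e].
/l/ — word-final, word-finally — surfaces as [ɫ] (rule 2).

[latovoʃfifkeɫ]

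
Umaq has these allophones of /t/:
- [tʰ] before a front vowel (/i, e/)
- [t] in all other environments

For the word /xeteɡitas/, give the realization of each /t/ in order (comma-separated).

Occurrence 1 (position 3): before a front vowel (/i, e/) → [tʰ].
Occurrence 2 (position 7): no conditioning environment matches → elsewhere allophone [t].

[tʰ], [t]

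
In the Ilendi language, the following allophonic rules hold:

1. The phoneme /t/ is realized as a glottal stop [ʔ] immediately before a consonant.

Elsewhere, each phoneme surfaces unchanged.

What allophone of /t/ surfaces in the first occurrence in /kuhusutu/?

/t/ — between /u/ and /u/; rule 1 does not apply here → [t].

[t]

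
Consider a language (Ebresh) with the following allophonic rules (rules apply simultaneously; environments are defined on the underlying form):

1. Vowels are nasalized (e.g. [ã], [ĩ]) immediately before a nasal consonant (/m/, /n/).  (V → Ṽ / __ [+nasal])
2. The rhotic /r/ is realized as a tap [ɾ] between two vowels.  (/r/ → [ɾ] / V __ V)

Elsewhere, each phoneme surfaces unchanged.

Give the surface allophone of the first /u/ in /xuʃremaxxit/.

/u/ — between /x/ and /ʃ/; rule 1 does not apply here → [u].

[u]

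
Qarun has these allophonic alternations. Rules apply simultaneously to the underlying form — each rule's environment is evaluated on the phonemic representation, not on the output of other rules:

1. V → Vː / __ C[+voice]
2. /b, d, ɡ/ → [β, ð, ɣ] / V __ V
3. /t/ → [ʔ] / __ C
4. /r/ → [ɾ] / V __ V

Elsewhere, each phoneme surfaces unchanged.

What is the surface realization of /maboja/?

[maːβoːja]

Rule 1 applies to /a/ (between /m/ and /b/: before a voiced consonant) → [aː].
/b/ (between /a/ and /o/): between two vowels, so rule 2 applies → [β].
Rule 1 applies to /o/ (between /b/ and /j/: before a voiced consonant) → [oː].
/a/ — word-final; rule 1 does not apply here → [a].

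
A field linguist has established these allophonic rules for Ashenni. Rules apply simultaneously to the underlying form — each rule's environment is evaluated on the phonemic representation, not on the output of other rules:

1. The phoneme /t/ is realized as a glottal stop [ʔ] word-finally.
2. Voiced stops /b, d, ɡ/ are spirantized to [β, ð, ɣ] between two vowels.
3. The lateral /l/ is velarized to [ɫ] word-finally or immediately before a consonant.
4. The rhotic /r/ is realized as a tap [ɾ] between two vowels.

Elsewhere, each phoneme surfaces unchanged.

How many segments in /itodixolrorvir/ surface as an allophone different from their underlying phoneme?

Segments that undergo a rule: /d/ → [ð] (rule 2); /l/ → [ɫ] (rule 3).
All other segments surface unchanged.

2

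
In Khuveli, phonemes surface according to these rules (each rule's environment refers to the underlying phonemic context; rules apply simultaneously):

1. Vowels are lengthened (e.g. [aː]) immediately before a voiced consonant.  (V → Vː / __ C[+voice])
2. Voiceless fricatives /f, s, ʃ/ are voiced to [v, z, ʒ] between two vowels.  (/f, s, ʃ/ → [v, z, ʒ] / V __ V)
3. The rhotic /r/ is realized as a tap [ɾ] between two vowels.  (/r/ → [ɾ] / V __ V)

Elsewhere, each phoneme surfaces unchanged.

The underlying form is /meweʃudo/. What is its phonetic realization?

[meːweʒuːdo]

/m/ (word-initial): no rule targets it → [m].
/e/ — between /m/ and /w/, before a voiced consonant — surfaces as [eː] (rule 1).
/w/ (between /e/ and /e/) is unaffected → [w].
/e/ (between /w/ and /ʃ/) is in the target of rule 1 but the environment (before a voiced consonant) is not met → [e].
/ʃ/ (between /e/ and /u/) occurs between two vowels → [ʒ] by rule 2.
/u/ meets the environment for rule 1 (before a voiced consonant) → [uː].
/d/ (between /u/ and /o/): no rule targets it → [d].
/o/ (word-final): rule 1 targets it, but not before a voiced consonant → unchanged [o].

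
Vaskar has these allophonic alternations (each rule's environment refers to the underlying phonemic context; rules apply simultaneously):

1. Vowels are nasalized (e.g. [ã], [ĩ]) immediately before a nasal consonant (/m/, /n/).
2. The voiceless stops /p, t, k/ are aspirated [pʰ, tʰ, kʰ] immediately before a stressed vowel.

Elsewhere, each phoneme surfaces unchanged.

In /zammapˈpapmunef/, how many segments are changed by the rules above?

3

Segments that undergo a rule: /a/ → [ã] (rule 1); /p/ → [pʰ] (rule 2); /u/ → [ũ] (rule 1).
All other segments surface unchanged.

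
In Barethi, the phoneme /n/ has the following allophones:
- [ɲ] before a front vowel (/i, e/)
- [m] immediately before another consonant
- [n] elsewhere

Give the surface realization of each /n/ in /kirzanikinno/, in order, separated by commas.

Occurrence 1 (position 6): before a front vowel (/i, e/) → [ɲ].
Occurrence 2 (position 10): immediately before another consonant → [m].
Occurrence 3 (position 11): no conditioning environment matches → elsewhere allophone [n].

[ɲ], [m], [n]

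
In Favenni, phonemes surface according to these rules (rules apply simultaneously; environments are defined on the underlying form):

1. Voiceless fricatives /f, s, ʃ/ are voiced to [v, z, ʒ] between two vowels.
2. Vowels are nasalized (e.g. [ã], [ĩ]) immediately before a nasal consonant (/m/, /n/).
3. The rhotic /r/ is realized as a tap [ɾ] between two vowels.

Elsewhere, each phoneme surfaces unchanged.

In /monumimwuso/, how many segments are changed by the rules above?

Segments that undergo a rule: /o/ → [õ] (rule 2); /u/ → [ũ] (rule 2); /i/ → [ĩ] (rule 2); /s/ → [z] (rule 1).
All other segments surface unchanged.

4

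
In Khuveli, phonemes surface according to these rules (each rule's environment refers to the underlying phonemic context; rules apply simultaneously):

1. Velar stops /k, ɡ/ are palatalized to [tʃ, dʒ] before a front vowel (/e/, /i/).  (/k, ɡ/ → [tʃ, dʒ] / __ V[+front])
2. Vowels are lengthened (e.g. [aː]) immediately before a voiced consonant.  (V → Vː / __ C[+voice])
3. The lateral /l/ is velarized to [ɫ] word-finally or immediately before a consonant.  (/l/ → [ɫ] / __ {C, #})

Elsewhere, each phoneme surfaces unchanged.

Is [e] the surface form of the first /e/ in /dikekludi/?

/e/ (between /k/ and /k/): rule 2 targets it, but not before a voiced consonant → unchanged [e].
The actual realization is [e], which matches [e].

Yes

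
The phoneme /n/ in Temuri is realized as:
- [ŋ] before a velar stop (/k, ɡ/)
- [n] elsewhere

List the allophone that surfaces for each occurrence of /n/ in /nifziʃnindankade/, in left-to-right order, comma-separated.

Occurrence 1 (position 1): no conditioning environment matches → elsewhere allophone [n].
Occurrence 2 (position 7): no conditioning environment matches → elsewhere allophone [n].
Occurrence 3 (position 9): no conditioning environment matches → elsewhere allophone [n].
Occurrence 4 (position 12): before a velar stop → [ŋ].

[n], [n], [n], [ŋ]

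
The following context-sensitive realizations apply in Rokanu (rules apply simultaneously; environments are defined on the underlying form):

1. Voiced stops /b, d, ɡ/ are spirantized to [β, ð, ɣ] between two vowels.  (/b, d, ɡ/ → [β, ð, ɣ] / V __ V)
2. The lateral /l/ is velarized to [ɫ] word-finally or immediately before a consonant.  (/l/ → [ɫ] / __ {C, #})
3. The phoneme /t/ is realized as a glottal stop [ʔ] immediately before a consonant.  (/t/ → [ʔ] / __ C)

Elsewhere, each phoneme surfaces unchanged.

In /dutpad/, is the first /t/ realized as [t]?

No

/t/ (between /u/ and /p/) occurs immediately before a consonant → [ʔ] by rule 3.
The actual realization is [ʔ], not [t].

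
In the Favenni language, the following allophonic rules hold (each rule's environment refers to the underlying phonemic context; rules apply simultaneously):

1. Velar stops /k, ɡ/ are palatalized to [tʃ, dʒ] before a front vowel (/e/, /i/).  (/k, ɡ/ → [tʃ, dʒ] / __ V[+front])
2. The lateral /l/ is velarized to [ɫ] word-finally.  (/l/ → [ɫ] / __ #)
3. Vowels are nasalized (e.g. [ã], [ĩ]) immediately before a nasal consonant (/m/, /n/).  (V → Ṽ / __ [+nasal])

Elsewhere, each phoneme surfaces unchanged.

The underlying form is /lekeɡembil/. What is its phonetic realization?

/l/ (word-initial) fails the environment for rule 2, so it stays [l].
/e/ — between /l/ and /k/; rule 3 does not apply here → [e].
Rule 1 applies to /k/ (between /e/ and /e/: before a front vowel) → [tʃ].
/e/ (between /k/ and /ɡ/) fails the environment for rule 3, so it stays [e].
Rule 1 applies to /ɡ/ (between /e/ and /e/: before a front vowel) → [dʒ].
Rule 3 applies to /e/ (between /ɡ/ and /m/: before a nasal consonant) → [ẽ].
/m/ (between /e/ and /b/) is unaffected → [m].
/b/ (between /m/ and /i/) is unaffected → [b].
/i/ (between /b/ and /l/) is in the target of rule 3 but the environment (before a nasal consonant) is not met → [i].
Rule 2 applies to /l/ (word-final: word-finally) → [ɫ].

[letʃedʒẽmbiɫ]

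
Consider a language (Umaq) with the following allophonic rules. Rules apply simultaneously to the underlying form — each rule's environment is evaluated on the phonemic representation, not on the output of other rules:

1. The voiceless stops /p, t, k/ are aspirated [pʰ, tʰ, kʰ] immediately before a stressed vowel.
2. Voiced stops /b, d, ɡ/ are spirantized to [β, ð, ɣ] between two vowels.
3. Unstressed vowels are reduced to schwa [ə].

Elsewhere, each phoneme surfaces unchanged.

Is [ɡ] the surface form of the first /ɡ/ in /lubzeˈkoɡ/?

/ɡ/ (word-final): rule 2 targets it, but not between two vowels → unchanged [ɡ].
The actual realization is [ɡ], which matches [ɡ].

Yes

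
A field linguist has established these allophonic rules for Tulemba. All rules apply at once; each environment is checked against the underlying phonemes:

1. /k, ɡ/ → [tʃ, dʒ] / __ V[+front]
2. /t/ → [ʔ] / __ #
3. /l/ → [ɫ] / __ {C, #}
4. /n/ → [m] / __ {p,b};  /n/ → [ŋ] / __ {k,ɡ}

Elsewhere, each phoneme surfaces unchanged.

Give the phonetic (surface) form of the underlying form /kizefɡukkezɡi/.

/k/ (word-initial) occurs before a front vowel → [tʃ] by rule 1.
/i/ (between /k/ and /z/) is unaffected → [i].
/z/ stays [z].
/e/ stays [e].
/f/ (between /e/ and /ɡ/) is unaffected → [f].
/ɡ/ (between /f/ and /u/): rule 1 targets it, but not before a front vowel → unchanged [ɡ].
/u/ (between /ɡ/ and /k/): no rule targets it → [u].
/k/ (between /u/ and /k/): rule 1 targets it, but not before a front vowel → unchanged [k].
/k/ — between /k/ and /e/, before a front vowel — surfaces as [tʃ] (rule 1).
/e/ (between /k/ and /z/): no rule targets it → [e].
/z/ (between /e/ and /ɡ/) is unaffected → [z].
/ɡ/ — between /z/ and /i/, before a front vowel — surfaces as [dʒ] (rule 1).
/i/ (word-final) is unaffected → [i].

[tʃizefɡuktʃezdʒi]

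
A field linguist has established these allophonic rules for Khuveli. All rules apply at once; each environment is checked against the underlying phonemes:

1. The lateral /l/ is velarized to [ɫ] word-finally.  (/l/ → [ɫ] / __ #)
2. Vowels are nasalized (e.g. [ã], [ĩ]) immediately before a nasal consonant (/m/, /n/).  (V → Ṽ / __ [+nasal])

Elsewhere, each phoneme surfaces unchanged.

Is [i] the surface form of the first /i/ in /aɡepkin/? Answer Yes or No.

/i/ (between /k/ and /n/): before a nasal consonant, so rule 2 applies → [ĩ].
The actual realization is [ĩ], not [i].

No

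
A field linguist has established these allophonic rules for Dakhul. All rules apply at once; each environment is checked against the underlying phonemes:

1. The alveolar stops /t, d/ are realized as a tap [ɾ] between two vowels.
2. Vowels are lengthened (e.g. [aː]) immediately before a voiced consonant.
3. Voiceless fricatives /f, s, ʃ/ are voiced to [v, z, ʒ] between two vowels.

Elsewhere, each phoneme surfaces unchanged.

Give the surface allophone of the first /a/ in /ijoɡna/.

[a]

/a/ (word-final): rule 2 targets it, but not before a voiced consonant → unchanged [a].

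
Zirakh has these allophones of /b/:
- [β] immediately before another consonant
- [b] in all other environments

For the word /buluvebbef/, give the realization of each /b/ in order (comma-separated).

Occurrence 1 (position 1): no conditioning environment matches → elsewhere allophone [b].
Occurrence 2 (position 7): immediately before another consonant → [β].
Occurrence 3 (position 8): no conditioning environment matches → elsewhere allophone [b].

[b], [β], [b]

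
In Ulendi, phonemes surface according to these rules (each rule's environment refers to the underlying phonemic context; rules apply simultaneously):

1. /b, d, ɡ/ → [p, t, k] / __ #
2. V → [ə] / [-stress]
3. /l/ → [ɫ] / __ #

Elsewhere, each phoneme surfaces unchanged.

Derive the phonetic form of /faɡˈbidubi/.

/f/ (word-initial) is unaffected → [f].
/a/ (between /f/ and /ɡ/): in an unstressed syllable, so rule 2 applies → [ə].
/ɡ/ (between /a/ and /b/): rule 1 targets it, but not word-finally → unchanged [ɡ].
/b/ (between /ɡ/ and /i/) is in the target of rule 1 but the environment (word-finally) is not met → [b].
/i/ (between /b/ and /d/) is in the target of rule 2 but the environment (in an unstressed syllable) is not met → [i].
/d/ (between /i/ and /u/) fails the environment for rule 1, so it stays [d].
/u/ (between /d/ and /b/) occurs in an unstressed syllable → [ə] by rule 2.
/b/ (between /u/ and /i/) fails the environment for rule 1, so it stays [b].
/i/ (word-final) occurs in an unstressed syllable → [ə] by rule 2.

[fəɡˈbidəbə]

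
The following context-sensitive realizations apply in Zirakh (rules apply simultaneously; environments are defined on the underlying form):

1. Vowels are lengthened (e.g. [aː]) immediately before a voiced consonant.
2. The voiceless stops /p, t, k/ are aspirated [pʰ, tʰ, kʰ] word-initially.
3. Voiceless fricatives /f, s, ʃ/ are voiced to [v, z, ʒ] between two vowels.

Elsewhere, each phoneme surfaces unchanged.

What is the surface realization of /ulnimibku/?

/u/ (word-initial): before a voiced consonant, so rule 1 applies → [uː].
/l/ (between /u/ and /n/) is unaffected → [l].
/n/ stays [n].
/i/ — between /n/ and /m/, before a voiced consonant — surfaces as [iː] (rule 1).
/m/ — not in any rule's target class → [m].
Rule 1 applies to /i/ (between /m/ and /b/: before a voiced consonant) → [iː].
/b/ (between /i/ and /k/) is unaffected → [b].
/k/ (between /b/ and /u/) fails the environment for rule 2, so it stays [k].
/u/ (word-final) is in the target of rule 1 but the environment (before a voiced consonant) is not met → [u].

[uːlniːmiːbku]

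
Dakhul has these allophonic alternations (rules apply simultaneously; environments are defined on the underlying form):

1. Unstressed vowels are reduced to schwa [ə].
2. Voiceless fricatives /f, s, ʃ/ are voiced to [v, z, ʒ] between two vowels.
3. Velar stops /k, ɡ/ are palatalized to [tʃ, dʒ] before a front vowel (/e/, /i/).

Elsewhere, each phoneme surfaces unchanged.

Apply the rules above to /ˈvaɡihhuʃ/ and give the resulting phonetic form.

[ˈvadʒəhhəʃ]

/a/ (between /v/ and /ɡ/): rule 1 targets it, but not in an unstressed syllable → unchanged [a].
/ɡ/ (between /a/ and /i/) occurs before a front vowel → [dʒ] by rule 3.
/i/ (between /ɡ/ and /h/) occurs in an unstressed syllable → [ə] by rule 1.
Rule 1 applies to /u/ (between /h/ and /ʃ/: in an unstressed syllable) → [ə].
/ʃ/ — word-final; rule 2 does not apply here → [ʃ].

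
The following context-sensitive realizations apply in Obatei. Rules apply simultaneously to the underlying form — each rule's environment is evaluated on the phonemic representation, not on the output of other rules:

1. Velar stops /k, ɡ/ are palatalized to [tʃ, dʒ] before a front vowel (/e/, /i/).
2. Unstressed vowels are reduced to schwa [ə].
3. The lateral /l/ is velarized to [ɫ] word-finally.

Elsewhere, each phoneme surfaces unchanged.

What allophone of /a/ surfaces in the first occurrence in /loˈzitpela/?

/a/ meets the environment for rule 2 (in an unstressed syllable) → [ə].

[ə]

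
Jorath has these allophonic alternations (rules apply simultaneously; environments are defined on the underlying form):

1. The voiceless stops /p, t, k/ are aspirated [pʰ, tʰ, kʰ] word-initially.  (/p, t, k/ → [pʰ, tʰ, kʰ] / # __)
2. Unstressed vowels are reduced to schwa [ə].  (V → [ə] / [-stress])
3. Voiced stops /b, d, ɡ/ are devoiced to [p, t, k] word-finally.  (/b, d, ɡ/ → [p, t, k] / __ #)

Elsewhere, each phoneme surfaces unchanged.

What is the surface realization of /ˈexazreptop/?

[ˈexəzrəptəp]

/e/ (word-initial): rule 2 targets it, but not in an unstressed syllable → unchanged [e].
/x/ — not in any rule's target class → [x].
/a/ (between /x/ and /z/) occurs in an unstressed syllable → [ə] by rule 2.
/z/ — not in any rule's target class → [z].
/r/ stays [r].
/e/ — between /r/ and /p/, in an unstressed syllable — surfaces as [ə] (rule 2).
/p/ — between /e/ and /t/; rule 1 does not apply here → [p].
/t/ (between /p/ and /o/): rule 1 targets it, but not word-initially → unchanged [t].
/o/ (between /t/ and /p/) occurs in an unstressed syllable → [ə] by rule 2.
/p/ (word-final) is in the target of rule 1 but the environment (word-initially) is not met → [p].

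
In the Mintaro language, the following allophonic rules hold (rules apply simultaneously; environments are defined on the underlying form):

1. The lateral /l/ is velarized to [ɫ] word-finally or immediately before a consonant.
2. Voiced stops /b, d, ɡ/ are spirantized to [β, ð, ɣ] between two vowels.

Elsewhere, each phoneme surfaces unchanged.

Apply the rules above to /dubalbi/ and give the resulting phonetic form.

/d/ (word-initial) fails the environment for rule 2, so it stays [d].
/u/ stays [u].
/b/ (between /u/ and /a/) occurs between two vowels → [β] by rule 2.
/a/ (between /b/ and /l/): no rule targets it → [a].
/l/ — between /a/ and /b/, word-finally or immediately before a consonant — surfaces as [ɫ] (rule 1).
/b/ — between /l/ and /i/; rule 2 does not apply here → [b].
/i/ stays [i].

[duβaɫbi]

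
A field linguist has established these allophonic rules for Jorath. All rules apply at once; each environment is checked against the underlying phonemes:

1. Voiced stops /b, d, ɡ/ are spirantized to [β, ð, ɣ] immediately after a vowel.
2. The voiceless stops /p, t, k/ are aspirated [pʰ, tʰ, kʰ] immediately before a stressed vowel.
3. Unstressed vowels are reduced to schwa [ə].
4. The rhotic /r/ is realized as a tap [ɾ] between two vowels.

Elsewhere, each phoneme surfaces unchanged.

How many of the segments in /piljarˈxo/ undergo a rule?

Segments that undergo a rule: /i/ → [ə] (rule 3); /a/ → [ə] (rule 3).
All other segments surface unchanged.

2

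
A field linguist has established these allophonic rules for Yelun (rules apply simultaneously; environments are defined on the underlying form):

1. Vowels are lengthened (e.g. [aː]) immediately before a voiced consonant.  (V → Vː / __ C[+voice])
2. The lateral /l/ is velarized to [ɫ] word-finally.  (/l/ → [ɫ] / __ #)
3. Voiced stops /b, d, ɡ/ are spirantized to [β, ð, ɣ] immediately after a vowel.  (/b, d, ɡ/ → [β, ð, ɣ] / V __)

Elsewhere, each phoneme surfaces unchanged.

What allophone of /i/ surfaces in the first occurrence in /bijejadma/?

[iː]

Rule 1 applies to /i/ (between /b/ and /j/: before a voiced consonant) → [iː].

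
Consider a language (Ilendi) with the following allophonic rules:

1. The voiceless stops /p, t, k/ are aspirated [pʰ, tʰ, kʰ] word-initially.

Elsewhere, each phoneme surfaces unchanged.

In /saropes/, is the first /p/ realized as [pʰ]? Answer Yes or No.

/p/ — between /o/ and /e/; rule 1 does not apply here → [p].
The actual realization is [p], not [pʰ].

No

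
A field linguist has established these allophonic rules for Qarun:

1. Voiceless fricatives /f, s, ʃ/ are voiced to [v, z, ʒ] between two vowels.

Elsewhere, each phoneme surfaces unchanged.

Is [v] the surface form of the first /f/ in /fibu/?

/f/ (word-initial) fails the environment for rule 1, so it stays [f].
The actual realization is [f], not [v].

No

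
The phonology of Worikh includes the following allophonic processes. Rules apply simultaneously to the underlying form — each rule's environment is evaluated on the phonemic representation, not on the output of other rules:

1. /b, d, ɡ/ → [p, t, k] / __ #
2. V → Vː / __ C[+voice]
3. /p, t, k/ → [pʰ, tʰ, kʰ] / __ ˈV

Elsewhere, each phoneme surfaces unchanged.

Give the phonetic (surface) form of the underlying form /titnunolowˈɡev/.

/t/ (word-initial) is in the target of rule 3 but the environment (immediately before a stressed vowel) is not met → [t].
/i/ (between /t/ and /t/): rule 2 targets it, but not before a voiced consonant → unchanged [i].
/t/ — between /i/ and /n/; rule 3 does not apply here → [t].
/u/ (between /n/ and /n/) occurs before a voiced consonant → [uː] by rule 2.
/o/ meets the environment for rule 2 (before a voiced consonant) → [oː].
/o/ — between /l/ and /w/, before a voiced consonant — surfaces as [oː] (rule 2).
/ɡ/ (between /w/ and /e/) is in the target of rule 1 but the environment (word-finally) is not met → [ɡ].
/e/ meets the environment for rule 2 (before a voiced consonant) → [eː].

[titnuːnoːloːwˈɡeːv]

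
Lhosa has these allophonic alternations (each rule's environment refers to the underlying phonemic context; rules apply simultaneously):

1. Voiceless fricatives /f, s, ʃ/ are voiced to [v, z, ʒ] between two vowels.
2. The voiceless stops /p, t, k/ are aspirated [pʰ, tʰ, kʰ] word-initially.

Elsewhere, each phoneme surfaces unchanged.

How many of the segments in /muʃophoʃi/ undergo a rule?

Segments that undergo a rule: /ʃ/ → [ʒ] (rule 1); /ʃ/ → [ʒ] (rule 1).
All other segments surface unchanged.

2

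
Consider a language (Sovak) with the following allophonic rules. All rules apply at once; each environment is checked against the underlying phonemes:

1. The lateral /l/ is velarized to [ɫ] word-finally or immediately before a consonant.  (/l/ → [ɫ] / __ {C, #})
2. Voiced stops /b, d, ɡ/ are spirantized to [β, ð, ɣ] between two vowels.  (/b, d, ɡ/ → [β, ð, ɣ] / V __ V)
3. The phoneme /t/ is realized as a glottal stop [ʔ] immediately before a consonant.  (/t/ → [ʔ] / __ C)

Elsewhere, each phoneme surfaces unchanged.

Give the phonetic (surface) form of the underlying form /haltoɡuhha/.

[haɫtoɣuhha]

/h/ (word-initial): no rule targets it → [h].
/a/ stays [a].
/l/ (between /a/ and /t/) occurs word-finally or immediately before a consonant → [ɫ] by rule 1.
/t/ (between /l/ and /o/): rule 3 targets it, but not immediately before a consonant → unchanged [t].
/o/ stays [o].
/ɡ/ (between /o/ and /u/) occurs between two vowels → [ɣ] by rule 2.
/u/ — not in any rule's target class → [u].
/h/ stays [h].
/h/ — not in any rule's target class → [h].
/a/ (word-final): no rule targets it → [a].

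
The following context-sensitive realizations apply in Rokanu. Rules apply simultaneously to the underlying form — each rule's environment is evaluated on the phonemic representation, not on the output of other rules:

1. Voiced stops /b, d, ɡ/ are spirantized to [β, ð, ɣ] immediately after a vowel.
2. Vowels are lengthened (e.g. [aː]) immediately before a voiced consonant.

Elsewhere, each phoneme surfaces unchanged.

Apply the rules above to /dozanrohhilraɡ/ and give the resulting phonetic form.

/d/ (word-initial) is in the target of rule 1 but the environment (immediately after a vowel) is not met → [d].
/o/ meets the environment for rule 2 (before a voiced consonant) → [oː].
/z/ (between /o/ and /a/): no rule targets it → [z].
/a/ — between /z/ and /n/, before a voiced consonant — surfaces as [aː] (rule 2).
/n/ (between /a/ and /r/) is unaffected → [n].
/r/ — not in any rule's target class → [r].
/o/ (between /r/ and /h/) fails the environment for rule 2, so it stays [o].
/h/ (between /o/ and /h/) is unaffected → [h].
/h/ (between /h/ and /i/) is unaffected → [h].
Rule 2 applies to /i/ (between /h/ and /l/: before a voiced consonant) → [iː].
/l/ — not in any rule's target class → [l].
/r/ — not in any rule's target class → [r].
/a/ meets the environment for rule 2 (before a voiced consonant) → [aː].
/ɡ/ (word-final) occurs immediately after a vowel → [ɣ] by rule 1.

[doːzaːnrohhiːlraːɣ]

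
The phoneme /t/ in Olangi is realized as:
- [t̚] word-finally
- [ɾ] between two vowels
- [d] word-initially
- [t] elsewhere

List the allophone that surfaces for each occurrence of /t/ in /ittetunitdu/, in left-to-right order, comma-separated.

Occurrence 1 (position 2): no conditioning environment matches → elsewhere allophone [t].
Occurrence 2 (position 3): no conditioning environment matches → elsewhere allophone [t].
Occurrence 3 (position 5): between two vowels → [ɾ].
Occurrence 4 (position 9): no conditioning environment matches → elsewhere allophone [t].

[t], [t], [ɾ], [t]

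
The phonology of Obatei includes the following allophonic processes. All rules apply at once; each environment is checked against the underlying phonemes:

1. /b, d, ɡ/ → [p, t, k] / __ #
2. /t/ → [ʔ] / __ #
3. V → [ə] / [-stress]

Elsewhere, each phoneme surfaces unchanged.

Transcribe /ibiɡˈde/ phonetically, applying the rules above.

/i/ — word-initial, in an unstressed syllable — surfaces as [ə] (rule 3).
/b/ (between /i/ and /i/) is in the target of rule 1 but the environment (word-finally) is not met → [b].
/i/ (between /b/ and /ɡ/): in an unstressed syllable, so rule 3 applies → [ə].
/ɡ/ (between /i/ and /d/): rule 1 targets it, but not word-finally → unchanged [ɡ].
/d/ (between /ɡ/ and /e/): rule 1 targets it, but not word-finally → unchanged [d].
/e/ (word-final) is in the target of rule 3 but the environment (in an unstressed syllable) is not met → [e].

[əbəɡˈde]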